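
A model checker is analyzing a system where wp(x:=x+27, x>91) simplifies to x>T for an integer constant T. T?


Formula: wp(x:=E, P) = P[E/x] (substitute E for x in postcondition)
Step 1: Postcondition: x>91
Step 2: Substitute x+27 for x: x+27>91
Step 3: Solve for x: x > 91-27 = 64

64


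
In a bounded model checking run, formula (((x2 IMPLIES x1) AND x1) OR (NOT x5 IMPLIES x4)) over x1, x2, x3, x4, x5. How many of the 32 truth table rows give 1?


Formula: (((x2 IMPLIES x1) AND x1) OR (NOT x5 IMPLIES x4)) over 5 vars (32 rows)
Evaluate each row (x1, x2, x3, x4, x5 as bits, MSB first):
  row 0 [00000]: (((0 IMPLIES 0) AND 0) OR (NOT 0 IMPLIES 0)) -> 0
  row 1 [00001]: (((0 IMPLIES 0) AND 0) OR (NOT 1 IMPLIES 0)) -> 1
  row 2 [00010]: (((0 IMPLIES 0) AND 0) OR (NOT 0 IMPLIES 1)) -> 1
  row 3 [00011]: (((0 IMPLIES 0) AND 0) OR (NOT 1 IMPLIES 1)) -> 1
  row 4 [00100]: (((0 IMPLIES 0) AND 0) OR (NOT 0 IMPLIES 0)) -> 0
  row 5 [00101]: (((0 IMPLIES 0) AND 0) OR (NOT 1 IMPLIES 0)) -> 1
  row 6 [00110]: (((0 IMPLIES 0) AND 0) OR (NOT 0 IMPLIES 1)) -> 1
  row 7 [00111]: (((0 IMPLIES 0) AND 0) OR (NOT 1 IMPLIES 1)) -> 1
  row 8 [01000]: (((1 IMPLIES 0) AND 0) OR (NOT 0 IMPLIES 0)) -> 0
  row 9 [01001]: (((1 IMPLIES 0) AND 0) OR (NOT 1 IMPLIES 0)) -> 1
  row 10 [01010]: (((1 IMPLIES 0) AND 0) OR (NOT 0 IMPLIES 1)) -> 1
  row 11 [01011]: (((1 IMPLIES 0) AND 0) OR (NOT 1 IMPLIES 1)) -> 1
  row 12 [01100]: (((1 IMPLIES 0) AND 0) OR (NOT 0 IMPLIES 0)) -> 0
  row 13 [01101]: (((1 IMPLIES 0) AND 0) OR (NOT 1 IMPLIES 0)) -> 1
  row 14 [01110]: (((1 IMPLIES 0) AND 0) OR (NOT 0 IMPLIES 1)) -> 1
  row 15 [01111]: (((1 IMPLIES 0) AND 0) OR (NOT 1 IMPLIES 1)) -> 1
  row 16 [10000]: (((0 IMPLIES 1) AND 1) OR (NOT 0 IMPLIES 0)) -> 1
  row 17 [10001]: (((0 IMPLIES 1) AND 1) OR (NOT 1 IMPLIES 0)) -> 1
  row 18 [10010]: (((0 IMPLIES 1) AND 1) OR (NOT 0 IMPLIES 1)) -> 1
  row 19 [10011]: (((0 IMPLIES 1) AND 1) OR (NOT 1 IMPLIES 1)) -> 1
  row 20 [10100]: (((0 IMPLIES 1) AND 1) OR (NOT 0 IMPLIES 0)) -> 1
  row 21 [10101]: (((0 IMPLIES 1) AND 1) OR (NOT 1 IMPLIES 0)) -> 1
  row 22 [10110]: (((0 IMPLIES 1) AND 1) OR (NOT 0 IMPLIES 1)) -> 1
  row 23 [10111]: (((0 IMPLIES 1) AND 1) OR (NOT 1 IMPLIES 1)) -> 1
  row 24 [11000]: (((1 IMPLIES 1) AND 1) OR (NOT 0 IMPLIES 0)) -> 1
  row 25 [11001]: (((1 IMPLIES 1) AND 1) OR (NOT 1 IMPLIES 0)) -> 1
  row 26 [11010]: (((1 IMPLIES 1) AND 1) OR (NOT 0 IMPLIES 1)) -> 1
  row 27 [11011]: (((1 IMPLIES 1) AND 1) OR (NOT 1 IMPLIES 1)) -> 1
  row 28 [11100]: (((1 IMPLIES 1) AND 1) OR (NOT 0 IMPLIES 0)) -> 1
  row 29 [11101]: (((1 IMPLIES 1) AND 1) OR (NOT 1 IMPLIES 0)) -> 1
  row 30 [11110]: (((1 IMPLIES 1) AND 1) OR (NOT 0 IMPLIES 1)) -> 1
  row 31 [11111]: (((1 IMPLIES 1) AND 1) OR (NOT 1 IMPLIES 1)) -> 1
Full result column, 8 rows per line (x1,x2 fixed per line; x3,x4,x5 runs 000..111 left to right):
  rows 0-7 [x1,x2=00]: 01110111  (ones: 6)
  rows 8-15 [x1,x2=01]: 01110111  (ones: 6)
  rows 16-23 [x1,x2=10]: 11111111  (ones: 8)
  rows 24-31 [x1,x2=11]: 11111111  (ones: 8)
Count of 1-rows = 6+6+8+8 = 28

28


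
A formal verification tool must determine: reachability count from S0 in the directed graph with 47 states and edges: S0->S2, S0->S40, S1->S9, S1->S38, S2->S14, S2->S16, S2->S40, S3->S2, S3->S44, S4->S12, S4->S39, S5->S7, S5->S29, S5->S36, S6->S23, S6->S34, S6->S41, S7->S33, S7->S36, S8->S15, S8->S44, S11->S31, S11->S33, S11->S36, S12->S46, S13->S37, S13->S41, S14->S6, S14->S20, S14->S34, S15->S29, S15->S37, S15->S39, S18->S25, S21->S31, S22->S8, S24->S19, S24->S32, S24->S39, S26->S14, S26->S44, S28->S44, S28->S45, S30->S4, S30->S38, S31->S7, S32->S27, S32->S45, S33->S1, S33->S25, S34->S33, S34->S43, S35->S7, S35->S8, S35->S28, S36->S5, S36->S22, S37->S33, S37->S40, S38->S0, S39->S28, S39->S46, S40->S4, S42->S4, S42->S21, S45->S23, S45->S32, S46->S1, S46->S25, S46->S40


BFS from S0:
  layer 0: {S0}
  layer 1: {S2, S40}
  layer 2: {S4, S14, S16}
  layer 3: {S6, S12, S20, S34, S39}
  layer 4: {S23, S28, S33, S41, S43, S46}
  layer 5: {S1, S25, S44, S45}
  layer 6: {S9, S32, S38}
  layer 7: {S27}
Reachable set: {S0, S1, S2, S4, S6, S9, S12, S14, S16, S20, S23, S25, S27, S28, S32, S33, S34, S38, S39, S40, S41, S43, S44, S45, S46}
Count = 25

25


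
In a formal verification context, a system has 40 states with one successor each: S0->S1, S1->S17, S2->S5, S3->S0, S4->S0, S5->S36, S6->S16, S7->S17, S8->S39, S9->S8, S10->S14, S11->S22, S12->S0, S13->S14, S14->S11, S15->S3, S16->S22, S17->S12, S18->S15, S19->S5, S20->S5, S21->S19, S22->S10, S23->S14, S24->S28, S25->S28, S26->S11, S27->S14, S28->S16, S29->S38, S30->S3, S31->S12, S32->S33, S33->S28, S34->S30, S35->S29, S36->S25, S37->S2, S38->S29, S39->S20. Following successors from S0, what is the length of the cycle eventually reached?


Trace from S0 until a state repeats:
  S0 -> S1 -> S17 -> S12 -> S0
S0 first seen at step 0, revisited at step 4.
Cycle length = 4 - 0 = 4

4


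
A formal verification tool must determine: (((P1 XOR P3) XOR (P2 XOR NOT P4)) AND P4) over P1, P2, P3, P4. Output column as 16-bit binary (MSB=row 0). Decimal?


Formula: (((P1 XOR P3) XOR (P2 XOR NOT P4)) AND P4) over P1, P2, P3, P4 (16 rows)
Evaluate each row (bits = P1,P2,P3,P4, MSB first):
  row 0 [0000]: (((0 XOR 0) XOR (0 XOR NOT 0)) AND 0) -> 0
  row 1 [0001]: (((0 XOR 0) XOR (0 XOR NOT 1)) AND 1) -> 0
  row 2 [0010]: (((0 XOR 1) XOR (0 XOR NOT 0)) AND 0) -> 0
  row 3 [0011]: (((0 XOR 1) XOR (0 XOR NOT 1)) AND 1) -> 1
  row 4 [0100]: (((0 XOR 0) XOR (1 XOR NOT 0)) AND 0) -> 0
  row 5 [0101]: (((0 XOR 0) XOR (1 XOR NOT 1)) AND 1) -> 1
  row 6 [0110]: (((0 XOR 1) XOR (1 XOR NOT 0)) AND 0) -> 0
  row 7 [0111]: (((0 XOR 1) XOR (1 XOR NOT 1)) AND 1) -> 0
  row 8 [1000]: (((1 XOR 0) XOR (0 XOR NOT 0)) AND 0) -> 0
  row 9 [1001]: (((1 XOR 0) XOR (0 XOR NOT 1)) AND 1) -> 1
  row 10 [1010]: (((1 XOR 1) XOR (0 XOR NOT 0)) AND 0) -> 0
  row 11 [1011]: (((1 XOR 1) XOR (0 XOR NOT 1)) AND 1) -> 0
  row 12 [1100]: (((1 XOR 0) XOR (1 XOR NOT 0)) AND 0) -> 0
  row 13 [1101]: (((1 XOR 0) XOR (1 XOR NOT 1)) AND 1) -> 0
  row 14 [1110]: (((1 XOR 1) XOR (1 XOR NOT 0)) AND 0) -> 0
  row 15 [1111]: (((1 XOR 1) XOR (1 XOR NOT 1)) AND 1) -> 1
Full result column, 4 rows per line (P1,P2 fixed per line; P3,P4 runs 00..11 left to right):
  rows 0-3 [P1,P2=00]: 0001  = hex 1
  rows 4-7 [P1,P2=01]: 0100  = hex 4
  rows 8-11 [P1,P2=10]: 0100  = hex 4
  rows 12-15 [P1,P2=11]: 0001  = hex 1
Output column (row 0 .. row 15) = 0001010001000001
Output column grouped in 4s = 0001 0100 0100 0001 = 0x1441
Convert to decimal digit by digit (value = value*16 + digit):
  1 -> 1
  1*16 + 4 = 20
  20*16 + 4 = 324
  324*16 + 1 = 5185
Decimal = 5185

5185


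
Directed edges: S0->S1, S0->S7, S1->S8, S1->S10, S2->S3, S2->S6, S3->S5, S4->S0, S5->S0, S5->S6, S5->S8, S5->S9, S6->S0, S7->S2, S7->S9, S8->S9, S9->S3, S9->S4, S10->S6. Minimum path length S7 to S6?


BFS layer-by-layer from S7:
  dist 0: {S7}
  dist 1: {S2, S9}
  dist 2: {S3, S4, S6}
  -> S6 reached at distance 2
Shortest path length = 2

2


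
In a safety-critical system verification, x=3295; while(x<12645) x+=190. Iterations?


Step 1: x goes from 3295 toward 12645 by 190; the body runs while x<12645, so iterations = ceil((bound-start)/step)
Step 2: Distance=9350
Step 3: ceil(9350/190)=50

50


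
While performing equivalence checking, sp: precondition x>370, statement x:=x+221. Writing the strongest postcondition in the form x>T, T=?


Formula: sp(P, x:=E) = exists old_x. (x = E[old_x/x]) AND P[old_x/x] (old_x is the value of x before the assignment; eliminate old_x by solving x = E[old_x/x] for old_x)
Step 1: Precondition P: x>370, i.e. old_x > 370
Step 2: Assignment gives x = old_x + 221, so old_x = x - 221
Step 3: Substitute into P: x - 221 > 370
Step 4: Simplify: x > 370+221 = 591

591


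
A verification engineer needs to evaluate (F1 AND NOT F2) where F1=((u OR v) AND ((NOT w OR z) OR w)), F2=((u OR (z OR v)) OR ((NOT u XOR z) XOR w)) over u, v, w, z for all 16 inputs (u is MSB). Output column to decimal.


F1 = ((u OR v) AND ((NOT w OR z) OR w))
F2 = ((u OR (z OR v)) OR ((NOT u XOR z) XOR w))
Counterexample to F1=>F2 is where F1=1 and F2=0.
Evaluate each row (bits = u,v,w,z, MSB first):
  row 0 [0000]: F1=0 F2=1 -> F1&~F2 -> 0
  row 1 [0001]: F1=0 F2=1 -> F1&~F2 -> 0
  row 2 [0010]: F1=0 F2=0 -> F1&~F2 -> 0
  row 3 [0011]: F1=0 F2=1 -> F1&~F2 -> 0
  row 4 [0100]: F1=1 F2=1 -> F1&~F2 -> 0
  row 5 [0101]: F1=1 F2=1 -> F1&~F2 -> 0
  row 6 [0110]: F1=1 F2=1 -> F1&~F2 -> 0
  row 7 [0111]: F1=1 F2=1 -> F1&~F2 -> 0
  row 8 [1000]: F1=1 F2=1 -> F1&~F2 -> 0
  row 9 [1001]: F1=1 F2=1 -> F1&~F2 -> 0
  row 10 [1010]: F1=1 F2=1 -> F1&~F2 -> 0
  row 11 [1011]: F1=1 F2=1 -> F1&~F2 -> 0
  row 12 [1100]: F1=1 F2=1 -> F1&~F2 -> 0
  row 13 [1101]: F1=1 F2=1 -> F1&~F2 -> 0
  row 14 [1110]: F1=1 F2=1 -> F1&~F2 -> 0
  row 15 [1111]: F1=1 F2=1 -> F1&~F2 -> 0
Full result column, 4 rows per line (u,v fixed per line; w,z runs 00..11 left to right):
  rows 0-3 [u,v=00]: 0000  = hex 0
  rows 4-7 [u,v=01]: 0000  = hex 0
  rows 8-11 [u,v=10]: 0000  = hex 0
  rows 12-15 [u,v=11]: 0000  = hex 0
Counterexample vector (row 0 .. row 15) = 0000000000000000
Output column grouped in 4s = 0000 0000 0000 0000 = 0x0000
Convert to decimal digit by digit (value = value*16 + digit):
  0 -> 0
  0*16 + 0 = 0
  0*16 + 0 = 0
  0*16 + 0 = 0
Decimal = 0

0


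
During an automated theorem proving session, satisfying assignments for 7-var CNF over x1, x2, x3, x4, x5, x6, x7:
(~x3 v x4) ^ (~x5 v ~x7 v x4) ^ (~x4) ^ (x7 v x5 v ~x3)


CNF with 4 clauses over 7 vars (128 assignments).
An assignment satisfies CNF iff every clause has >=1 true literal.
Check each row (bits = x1,x2,x3,x4,x5,x6,x7; clause T/F shown):
  row 0 [0000000]: clauses=TTTT -> 1
  row 1 [0000001]: clauses=TTTT -> 1
  row 2 [0000010]: clauses=TTTT -> 1
  row 3 [0000011]: clauses=TTTT -> 1
  row 4 [0000100]: clauses=TTTT -> 1
  (every remaining row is evaluated the same way; all 128 results are listed next)
Full result column, 8 rows per line (x1,x2,x3,x4 fixed per line; x5,x6,x7 runs 000..111 left to right):
  rows 0-7 [x1,x2,x3,x4=0000]: 11111010  (ones: 6)
  rows 8-15 [x1,x2,x3,x4=0001]: 00000000  (ones: 0)
  rows 16-23 [x1,x2,x3,x4=0010]: 00000000  (ones: 0)
  rows 24-31 [x1,x2,x3,x4=0011]: 00000000  (ones: 0)
  rows 32-39 [x1,x2,x3,x4=0100]: 11111010  (ones: 6)
  rows 40-47 [x1,x2,x3,x4=0101]: 00000000  (ones: 0)
  rows 48-55 [x1,x2,x3,x4=0110]: 00000000  (ones: 0)
  rows 56-63 [x1,x2,x3,x4=0111]: 00000000  (ones: 0)
  rows 64-71 [x1,x2,x3,x4=1000]: 11111010  (ones: 6)
  rows 72-79 [x1,x2,x3,x4=1001]: 00000000  (ones: 0)
  rows 80-87 [x1,x2,x3,x4=1010]: 00000000  (ones: 0)
  rows 88-95 [x1,x2,x3,x4=1011]: 00000000  (ones: 0)
  rows 96-103 [x1,x2,x3,x4=1100]: 11111010  (ones: 6)
  rows 104-111 [x1,x2,x3,x4=1101]: 00000000  (ones: 0)
  rows 112-119 [x1,x2,x3,x4=1110]: 00000000  (ones: 0)
  rows 120-127 [x1,x2,x3,x4=1111]: 00000000  (ones: 0)
Satisfying assignments = 6+0+0+0+6+0+0+0+6+0+0+0+6+0+0+0 = 24

24


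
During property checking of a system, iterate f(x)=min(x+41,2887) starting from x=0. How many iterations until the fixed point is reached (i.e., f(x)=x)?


Step 1: x=0, cap=2887, increment=41
Step 2: x grows by 41 each step until capped at 2887; fixed point is x=2887
Step 3: iterations = ceil(2887/41) = 71

71


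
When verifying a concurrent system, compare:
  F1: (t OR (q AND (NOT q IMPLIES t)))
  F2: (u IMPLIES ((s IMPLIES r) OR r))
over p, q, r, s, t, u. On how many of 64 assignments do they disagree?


F1 = (t OR (q AND (NOT q IMPLIES t)))
F2 = (u IMPLIES ((s IMPLIES r) OR r))
Evaluate both on each of 64 rows (bits = p,q,r,s,t,u):
  row 0 [000000]: F1=0 F2=1 (differ) -> 1
  row 1 [000001]: F1=0 F2=1 (differ) -> 1
  row 2 [000010]: F1=1 F2=1 -> 0
  row 3 [000011]: F1=1 F2=1 -> 0
  row 4 [000100]: F1=0 F2=1 (differ) -> 1
  (every remaining row is evaluated the same way; all 64 results are listed next)
Full result column, 8 rows per line (p,q,r fixed per line; s,t,u runs 000..111 left to right):
  rows 0-7 [p,q,r=000]: 11001001  (ones: 4)
  rows 8-15 [p,q,r=001]: 11001100  (ones: 4)
  rows 16-23 [p,q,r=010]: 00000101  (ones: 2)
  rows 24-31 [p,q,r=011]: 00000000  (ones: 0)
  rows 32-39 [p,q,r=100]: 11001001  (ones: 4)
  rows 40-47 [p,q,r=101]: 11001100  (ones: 4)
  rows 48-55 [p,q,r=110]: 00000101  (ones: 2)
  rows 56-63 [p,q,r=111]: 00000000  (ones: 0)
Disagreements = 4+4+2+0+4+4+2+0 = 20

20


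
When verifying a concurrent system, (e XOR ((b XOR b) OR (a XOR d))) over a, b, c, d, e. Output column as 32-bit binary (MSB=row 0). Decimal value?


Formula: (e XOR ((b XOR b) OR (a XOR d))) over a, b, c, d, e (32 rows)
Evaluate each row (bits = a,b,c,d,e, MSB first):
  row 0 [00000]: (0 XOR ((0 XOR 0) OR (0 XOR 0))) -> 0
  row 1 [00001]: (1 XOR ((0 XOR 0) OR (0 XOR 0))) -> 1
  row 2 [00010]: (0 XOR ((0 XOR 0) OR (0 XOR 1))) -> 1
  row 3 [00011]: (1 XOR ((0 XOR 0) OR (0 XOR 1))) -> 0
  row 4 [00100]: (0 XOR ((0 XOR 0) OR (0 XOR 0))) -> 0
  row 5 [00101]: (1 XOR ((0 XOR 0) OR (0 XOR 0))) -> 1
  row 6 [00110]: (0 XOR ((0 XOR 0) OR (0 XOR 1))) -> 1
  row 7 [00111]: (1 XOR ((0 XOR 0) OR (0 XOR 1))) -> 0
  row 8 [01000]: (0 XOR ((1 XOR 1) OR (0 XOR 0))) -> 0
  row 9 [01001]: (1 XOR ((1 XOR 1) OR (0 XOR 0))) -> 1
  row 10 [01010]: (0 XOR ((1 XOR 1) OR (0 XOR 1))) -> 1
  row 11 [01011]: (1 XOR ((1 XOR 1) OR (0 XOR 1))) -> 0
  row 12 [01100]: (0 XOR ((1 XOR 1) OR (0 XOR 0))) -> 0
  row 13 [01101]: (1 XOR ((1 XOR 1) OR (0 XOR 0))) -> 1
  row 14 [01110]: (0 XOR ((1 XOR 1) OR (0 XOR 1))) -> 1
  row 15 [01111]: (1 XOR ((1 XOR 1) OR (0 XOR 1))) -> 0
  row 16 [10000]: (0 XOR ((0 XOR 0) OR (1 XOR 0))) -> 1
  row 17 [10001]: (1 XOR ((0 XOR 0) OR (1 XOR 0))) -> 0
  row 18 [10010]: (0 XOR ((0 XOR 0) OR (1 XOR 1))) -> 0
  row 19 [10011]: (1 XOR ((0 XOR 0) OR (1 XOR 1))) -> 1
  row 20 [10100]: (0 XOR ((0 XOR 0) OR (1 XOR 0))) -> 1
  row 21 [10101]: (1 XOR ((0 XOR 0) OR (1 XOR 0))) -> 0
  row 22 [10110]: (0 XOR ((0 XOR 0) OR (1 XOR 1))) -> 0
  row 23 [10111]: (1 XOR ((0 XOR 0) OR (1 XOR 1))) -> 1
  row 24 [11000]: (0 XOR ((1 XOR 1) OR (1 XOR 0))) -> 1
  row 25 [11001]: (1 XOR ((1 XOR 1) OR (1 XOR 0))) -> 0
  row 26 [11010]: (0 XOR ((1 XOR 1) OR (1 XOR 1))) -> 0
  row 27 [11011]: (1 XOR ((1 XOR 1) OR (1 XOR 1))) -> 1
  row 28 [11100]: (0 XOR ((1 XOR 1) OR (1 XOR 0))) -> 1
  row 29 [11101]: (1 XOR ((1 XOR 1) OR (1 XOR 0))) -> 0
  row 30 [11110]: (0 XOR ((1 XOR 1) OR (1 XOR 1))) -> 0
  row 31 [11111]: (1 XOR ((1 XOR 1) OR (1 XOR 1))) -> 1
Full result column, 4 rows per line (a,b,c fixed per line; d,e runs 00..11 left to right):
  rows 0-3 [a,b,c=000]: 0110  = hex 6
  rows 4-7 [a,b,c=001]: 0110  = hex 6
  rows 8-11 [a,b,c=010]: 0110  = hex 6
  rows 12-15 [a,b,c=011]: 0110  = hex 6
  rows 16-19 [a,b,c=100]: 1001  = hex 9
  rows 20-23 [a,b,c=101]: 1001  = hex 9
  rows 24-27 [a,b,c=110]: 1001  = hex 9
  rows 28-31 [a,b,c=111]: 1001  = hex 9
Output column (row 0 .. row 31) = 01100110011001101001100110011001
Output column grouped in 4s = 0110 0110 0110 0110 1001 1001 1001 1001 = 0x66669999
Convert to decimal digit by digit (value = value*16 + digit):
  6 -> 6
  6*16 + 6 = 102
  102*16 + 6 = 1638
  1638*16 + 6 = 26214
  26214*16 + 9 = 419433
  419433*16 + 9 = 6710937
  6710937*16 + 9 = 107375001
  107375001*16 + 9 = 1718000025
Decimal = 1718000025

1718000025


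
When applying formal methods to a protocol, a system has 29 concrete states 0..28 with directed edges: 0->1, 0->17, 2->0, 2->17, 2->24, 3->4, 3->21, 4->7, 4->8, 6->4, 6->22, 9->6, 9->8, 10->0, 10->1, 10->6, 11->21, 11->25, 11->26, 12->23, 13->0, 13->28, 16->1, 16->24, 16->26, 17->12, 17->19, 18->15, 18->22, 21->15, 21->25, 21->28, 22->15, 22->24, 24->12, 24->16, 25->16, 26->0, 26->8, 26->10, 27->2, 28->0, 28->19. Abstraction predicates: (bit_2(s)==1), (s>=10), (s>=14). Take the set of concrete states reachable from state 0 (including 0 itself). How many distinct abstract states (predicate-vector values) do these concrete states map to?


BFS from 0:
Concrete reachable: {0, 1, 12, 17, 19, 23}
Abstract via predicates (bit_2(s)==1), (s>=10), (s>=14):
  (0,0,0) <- {0, 1}
  (0,1,1) <- {17, 19}
  (1,1,0) <- {12}
  (1,1,1) <- {23}
Distinct abstract states = 4

4


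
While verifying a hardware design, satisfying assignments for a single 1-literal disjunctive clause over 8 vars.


Step 1: Total=2^8=256
Step 2: Unsat when all 1 false: 2^7=128
Step 3: Sat=256-128=128

128


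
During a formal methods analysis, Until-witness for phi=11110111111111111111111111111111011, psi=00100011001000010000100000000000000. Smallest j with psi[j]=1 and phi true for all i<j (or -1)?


(phi U psi) at 0: need smallest j with psi[j]=1 and phi[i]=1 for all i in [0,j).
Scan from step 0:
  step 0: phi=1, psi=0 -> continue
  step 1: phi=1, psi=0 -> continue
  step 2: psi=1 and phi held for [0,2) -> witness found
Witness step = 2

2


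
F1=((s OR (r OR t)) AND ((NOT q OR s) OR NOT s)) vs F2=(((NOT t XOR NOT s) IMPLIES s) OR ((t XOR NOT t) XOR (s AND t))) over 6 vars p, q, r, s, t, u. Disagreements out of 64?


F1 = ((s OR (r OR t)) AND ((NOT q OR s) OR NOT s))
F2 = (((NOT t XOR NOT s) IMPLIES s) OR ((t XOR NOT t) XOR (s AND t)))
Evaluate both on each of 64 rows (bits = p,q,r,s,t,u):
  row 0 [000000]: F1=0 F2=1 (differ) -> 1
  row 1 [000001]: F1=0 F2=1 (differ) -> 1
  row 2 [000010]: F1=1 F2=1 -> 0
  row 3 [000011]: F1=1 F2=1 -> 0
  row 4 [000100]: F1=1 F2=1 -> 0
  (every remaining row is evaluated the same way; all 64 results are listed next)
Full result column, 8 rows per line (p,q,r fixed per line; s,t,u runs 000..111 left to right):
  rows 0-7 [p,q,r=000]: 11000000  (ones: 2)
  rows 8-15 [p,q,r=001]: 00000000  (ones: 0)
  rows 16-23 [p,q,r=010]: 11000000  (ones: 2)
  rows 24-31 [p,q,r=011]: 00000000  (ones: 0)
  rows 32-39 [p,q,r=100]: 11000000  (ones: 2)
  rows 40-47 [p,q,r=101]: 00000000  (ones: 0)
  rows 48-55 [p,q,r=110]: 11000000  (ones: 2)
  rows 56-63 [p,q,r=111]: 00000000  (ones: 0)
Disagreements = 2+0+2+0+2+0+2+0 = 8

8


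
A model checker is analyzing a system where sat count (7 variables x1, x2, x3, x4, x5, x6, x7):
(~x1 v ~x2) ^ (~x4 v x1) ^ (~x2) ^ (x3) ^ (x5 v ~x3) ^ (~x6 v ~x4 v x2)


CNF with 6 clauses over 7 vars (128 assignments).
An assignment satisfies CNF iff every clause has >=1 true literal.
Check each row (bits = x1,x2,x3,x4,x5,x6,x7; clause T/F shown):
  row 0 [0000000]: clauses=TTTFTT -> 0
  row 1 [0000001]: clauses=TTTFTT -> 0
  row 2 [0000010]: clauses=TTTFTT -> 0
  row 3 [0000011]: clauses=TTTFTT -> 0
  row 4 [0000100]: clauses=TTTFTT -> 0
  (every remaining row is evaluated the same way; all 128 results are listed next)
Full result column, 8 rows per line (x1,x2,x3,x4 fixed per line; x5,x6,x7 runs 000..111 left to right):
  rows 0-7 [x1,x2,x3,x4=0000]: 00000000  (ones: 0)
  rows 8-15 [x1,x2,x3,x4=0001]: 00000000  (ones: 0)
  rows 16-23 [x1,x2,x3,x4=0010]: 00001111  (ones: 4)
  rows 24-31 [x1,x2,x3,x4=0011]: 00000000  (ones: 0)
  rows 32-39 [x1,x2,x3,x4=0100]: 00000000  (ones: 0)
  rows 40-47 [x1,x2,x3,x4=0101]: 00000000  (ones: 0)
  rows 48-55 [x1,x2,x3,x4=0110]: 00000000  (ones: 0)
  rows 56-63 [x1,x2,x3,x4=0111]: 00000000  (ones: 0)
  rows 64-71 [x1,x2,x3,x4=1000]: 00000000  (ones: 0)
  rows 72-79 [x1,x2,x3,x4=1001]: 00000000  (ones: 0)
  rows 80-87 [x1,x2,x3,x4=1010]: 00001111  (ones: 4)
  rows 88-95 [x1,x2,x3,x4=1011]: 00001100  (ones: 2)
  rows 96-103 [x1,x2,x3,x4=1100]: 00000000  (ones: 0)
  rows 104-111 [x1,x2,x3,x4=1101]: 00000000  (ones: 0)
  rows 112-119 [x1,x2,x3,x4=1110]: 00000000  (ones: 0)
  rows 120-127 [x1,x2,x3,x4=1111]: 00000000  (ones: 0)
Satisfying assignments = 0+0+4+0+0+0+0+0+0+0+4+2+0+0+0+0 = 10

10


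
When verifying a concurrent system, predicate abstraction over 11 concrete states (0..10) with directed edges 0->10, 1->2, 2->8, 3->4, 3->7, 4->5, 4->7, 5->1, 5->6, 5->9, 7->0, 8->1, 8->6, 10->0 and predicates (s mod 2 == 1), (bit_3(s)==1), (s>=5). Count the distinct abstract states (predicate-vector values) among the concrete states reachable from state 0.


BFS from 0:
Concrete reachable: {0, 10}
Abstract via predicates (s mod 2 == 1), (bit_3(s)==1), (s>=5):
  (0,0,0) <- {0}
  (0,1,1) <- {10}
Distinct abstract states = 2

2


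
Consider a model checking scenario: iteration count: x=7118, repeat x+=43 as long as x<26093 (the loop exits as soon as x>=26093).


Step 1: x goes from 7118 toward 26093 by 43; the body runs while x<26093, so iterations = ceil((bound-start)/step)
Step 2: Distance=18975
Step 3: ceil(18975/43)=442

442


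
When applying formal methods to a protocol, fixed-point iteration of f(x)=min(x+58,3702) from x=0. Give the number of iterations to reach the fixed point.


Step 1: x=0, cap=3702, increment=58
Step 2: x grows by 58 each step until capped at 3702; fixed point is x=3702
Step 3: iterations = ceil(3702/58) = 64

64


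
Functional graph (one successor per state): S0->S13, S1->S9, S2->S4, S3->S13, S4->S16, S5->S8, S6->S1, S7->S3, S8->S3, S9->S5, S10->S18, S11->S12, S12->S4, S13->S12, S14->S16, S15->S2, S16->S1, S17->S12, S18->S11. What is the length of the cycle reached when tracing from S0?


Trace from S0 until a state repeats:
  S0 -> S13 -> S12 -> S4 -> S16 -> S1 -> S9 -> S5 -> S8 -> S3 -> S13
S13 first seen at step 1, revisited at step 10.
Cycle length = 10 - 1 = 9

9


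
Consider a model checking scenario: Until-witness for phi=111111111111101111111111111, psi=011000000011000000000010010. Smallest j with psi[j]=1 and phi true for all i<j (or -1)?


(phi U psi) at 0: need smallest j with psi[j]=1 and phi[i]=1 for all i in [0,j).
Scan from step 0:
  step 0: phi=1, psi=0 -> continue
  step 1: psi=1 and phi held for [0,1) -> witness found
Witness step = 1

1


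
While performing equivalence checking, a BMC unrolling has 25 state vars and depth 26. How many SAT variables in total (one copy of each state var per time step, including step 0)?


BMC unrolls to depth k, creating one copy of each state var for steps 0..k.
Step count = 26 + 1 = 27 (steps 0 through 26)
Vars per step = 25
Total = 25 * 27 = 675

675


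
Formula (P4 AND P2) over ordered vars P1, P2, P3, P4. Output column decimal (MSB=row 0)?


Formula: (P4 AND P2) over P1, P2, P3, P4 (16 rows)
Evaluate each row (bits = P1,P2,P3,P4, MSB first):
  row 0 [0000]: (0 AND 0) -> 0
  row 1 [0001]: (1 AND 0) -> 0
  row 2 [0010]: (0 AND 0) -> 0
  row 3 [0011]: (1 AND 0) -> 0
  row 4 [0100]: (0 AND 1) -> 0
  row 5 [0101]: (1 AND 1) -> 1
  row 6 [0110]: (0 AND 1) -> 0
  row 7 [0111]: (1 AND 1) -> 1
  row 8 [1000]: (0 AND 0) -> 0
  row 9 [1001]: (1 AND 0) -> 0
  row 10 [1010]: (0 AND 0) -> 0
  row 11 [1011]: (1 AND 0) -> 0
  row 12 [1100]: (0 AND 1) -> 0
  row 13 [1101]: (1 AND 1) -> 1
  row 14 [1110]: (0 AND 1) -> 0
  row 15 [1111]: (1 AND 1) -> 1
Full result column, 4 rows per line (P1,P2 fixed per line; P3,P4 runs 00..11 left to right):
  rows 0-3 [P1,P2=00]: 0000  = hex 0
  rows 4-7 [P1,P2=01]: 0101  = hex 5
  rows 8-11 [P1,P2=10]: 0000  = hex 0
  rows 12-15 [P1,P2=11]: 0101  = hex 5
Output column (row 0 .. row 15) = 0000010100000101
Output column grouped in 4s = 0000 0101 0000 0101 = 0x0505
Convert to decimal digit by digit (value = value*16 + digit):
  0 -> 0
  0*16 + 5 = 5
  5*16 + 0 = 80
  80*16 + 5 = 1285
Decimal = 1285

1285


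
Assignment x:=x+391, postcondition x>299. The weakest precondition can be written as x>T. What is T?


Formula: wp(x:=E, P) = P[E/x] (substitute E for x in postcondition)
Step 1: Postcondition: x>299
Step 2: Substitute x+391 for x: x+391>299
Step 3: Solve for x: x > 299-391 = -92

-92


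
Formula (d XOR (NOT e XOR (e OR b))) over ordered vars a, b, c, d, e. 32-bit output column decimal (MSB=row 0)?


Formula: (d XOR (NOT e XOR (e OR b))) over a, b, c, d, e (32 rows)
Evaluate each row (bits = a,b,c,d,e, MSB first):
  row 0 [00000]: (0 XOR (NOT 0 XOR (0 OR 0))) -> 1
  row 1 [00001]: (0 XOR (NOT 1 XOR (1 OR 0))) -> 1
  row 2 [00010]: (1 XOR (NOT 0 XOR (0 OR 0))) -> 0
  row 3 [00011]: (1 XOR (NOT 1 XOR (1 OR 0))) -> 0
  row 4 [00100]: (0 XOR (NOT 0 XOR (0 OR 0))) -> 1
  row 5 [00101]: (0 XOR (NOT 1 XOR (1 OR 0))) -> 1
  row 6 [00110]: (1 XOR (NOT 0 XOR (0 OR 0))) -> 0
  row 7 [00111]: (1 XOR (NOT 1 XOR (1 OR 0))) -> 0
  row 8 [01000]: (0 XOR (NOT 0 XOR (0 OR 1))) -> 0
  row 9 [01001]: (0 XOR (NOT 1 XOR (1 OR 1))) -> 1
  row 10 [01010]: (1 XOR (NOT 0 XOR (0 OR 1))) -> 1
  row 11 [01011]: (1 XOR (NOT 1 XOR (1 OR 1))) -> 0
  row 12 [01100]: (0 XOR (NOT 0 XOR (0 OR 1))) -> 0
  row 13 [01101]: (0 XOR (NOT 1 XOR (1 OR 1))) -> 1
  row 14 [01110]: (1 XOR (NOT 0 XOR (0 OR 1))) -> 1
  row 15 [01111]: (1 XOR (NOT 1 XOR (1 OR 1))) -> 0
  row 16 [10000]: (0 XOR (NOT 0 XOR (0 OR 0))) -> 1
  row 17 [10001]: (0 XOR (NOT 1 XOR (1 OR 0))) -> 1
  row 18 [10010]: (1 XOR (NOT 0 XOR (0 OR 0))) -> 0
  row 19 [10011]: (1 XOR (NOT 1 XOR (1 OR 0))) -> 0
  row 20 [10100]: (0 XOR (NOT 0 XOR (0 OR 0))) -> 1
  row 21 [10101]: (0 XOR (NOT 1 XOR (1 OR 0))) -> 1
  row 22 [10110]: (1 XOR (NOT 0 XOR (0 OR 0))) -> 0
  row 23 [10111]: (1 XOR (NOT 1 XOR (1 OR 0))) -> 0
  row 24 [11000]: (0 XOR (NOT 0 XOR (0 OR 1))) -> 0
  row 25 [11001]: (0 XOR (NOT 1 XOR (1 OR 1))) -> 1
  row 26 [11010]: (1 XOR (NOT 0 XOR (0 OR 1))) -> 1
  row 27 [11011]: (1 XOR (NOT 1 XOR (1 OR 1))) -> 0
  row 28 [11100]: (0 XOR (NOT 0 XOR (0 OR 1))) -> 0
  row 29 [11101]: (0 XOR (NOT 1 XOR (1 OR 1))) -> 1
  row 30 [11110]: (1 XOR (NOT 0 XOR (0 OR 1))) -> 1
  row 31 [11111]: (1 XOR (NOT 1 XOR (1 OR 1))) -> 0
Full result column, 4 rows per line (a,b,c fixed per line; d,e runs 00..11 left to right):
  rows 0-3 [a,b,c=000]: 1100  = hex C
  rows 4-7 [a,b,c=001]: 1100  = hex C
  rows 8-11 [a,b,c=010]: 0110  = hex 6
  rows 12-15 [a,b,c=011]: 0110  = hex 6
  rows 16-19 [a,b,c=100]: 1100  = hex C
  rows 20-23 [a,b,c=101]: 1100  = hex C
  rows 24-27 [a,b,c=110]: 0110  = hex 6
  rows 28-31 [a,b,c=111]: 0110  = hex 6
Output column (row 0 .. row 31) = 11001100011001101100110001100110
Output column grouped in 4s = 1100 1100 0110 0110 1100 1100 0110 0110 = 0xCC66CC66
Convert to decimal digit by digit (value = value*16 + digit):
  C -> 12
  12*16 + 12 (C) = 204
  204*16 + 6 = 3270
  3270*16 + 6 = 52326
  52326*16 + 12 (C) = 837228
  837228*16 + 12 (C) = 13395660
  13395660*16 + 6 = 214330566
  214330566*16 + 6 = 3429289062
Decimal = 3429289062

3429289062


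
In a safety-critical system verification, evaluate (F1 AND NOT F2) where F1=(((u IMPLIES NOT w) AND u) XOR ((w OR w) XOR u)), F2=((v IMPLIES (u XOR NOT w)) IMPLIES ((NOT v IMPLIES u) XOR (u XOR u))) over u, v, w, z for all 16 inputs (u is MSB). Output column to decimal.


F1 = (((u IMPLIES NOT w) AND u) XOR ((w OR w) XOR u))
F2 = ((v IMPLIES (u XOR NOT w)) IMPLIES ((NOT v IMPLIES u) XOR (u XOR u)))
Counterexample to F1=>F2 is where F1=1 and F2=0.
Evaluate each row (bits = u,v,w,z, MSB first):
  row 0 [0000]: F1=0 F2=0 -> F1&~F2 -> 0
  row 1 [0001]: F1=0 F2=0 -> F1&~F2 -> 0
  row 2 [0010]: F1=1 F2=0 -> F1&~F2 -> 1
  row 3 [0011]: F1=1 F2=0 -> F1&~F2 -> 1
  row 4 [0100]: F1=0 F2=1 -> F1&~F2 -> 0
  row 5 [0101]: F1=0 F2=1 -> F1&~F2 -> 0
  row 6 [0110]: F1=1 F2=1 -> F1&~F2 -> 0
  row 7 [0111]: F1=1 F2=1 -> F1&~F2 -> 0
  row 8 [1000]: F1=0 F2=1 -> F1&~F2 -> 0
  row 9 [1001]: F1=0 F2=1 -> F1&~F2 -> 0
  row 10 [1010]: F1=0 F2=1 -> F1&~F2 -> 0
  row 11 [1011]: F1=0 F2=1 -> F1&~F2 -> 0
  row 12 [1100]: F1=0 F2=1 -> F1&~F2 -> 0
  row 13 [1101]: F1=0 F2=1 -> F1&~F2 -> 0
  row 14 [1110]: F1=0 F2=1 -> F1&~F2 -> 0
  row 15 [1111]: F1=0 F2=1 -> F1&~F2 -> 0
Full result column, 4 rows per line (u,v fixed per line; w,z runs 00..11 left to right):
  rows 0-3 [u,v=00]: 0011  = hex 3
  rows 4-7 [u,v=01]: 0000  = hex 0
  rows 8-11 [u,v=10]: 0000  = hex 0
  rows 12-15 [u,v=11]: 0000  = hex 0
Counterexample vector (row 0 .. row 15) = 0011000000000000
Output column grouped in 4s = 0011 0000 0000 0000 = 0x3000
Convert to decimal digit by digit (value = value*16 + digit):
  3 -> 3
  3*16 + 0 = 48
  48*16 + 0 = 768
  768*16 + 0 = 12288
Decimal = 12288

12288


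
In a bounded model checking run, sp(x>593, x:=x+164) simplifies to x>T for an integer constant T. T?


Formula: sp(P, x:=E) = exists old_x. (x = E[old_x/x]) AND P[old_x/x] (old_x is the value of x before the assignment; eliminate old_x by solving x = E[old_x/x] for old_x)
Step 1: Precondition P: x>593, i.e. old_x > 593
Step 2: Assignment gives x = old_x + 164, so old_x = x - 164
Step 3: Substitute into P: x - 164 > 593
Step 4: Simplify: x > 593+164 = 757

757


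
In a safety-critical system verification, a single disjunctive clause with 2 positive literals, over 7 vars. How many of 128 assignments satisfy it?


Step 1: Total=2^7=128
Step 2: Unsat when all 2 false: 2^5=32
Step 3: Sat=128-32=96

96


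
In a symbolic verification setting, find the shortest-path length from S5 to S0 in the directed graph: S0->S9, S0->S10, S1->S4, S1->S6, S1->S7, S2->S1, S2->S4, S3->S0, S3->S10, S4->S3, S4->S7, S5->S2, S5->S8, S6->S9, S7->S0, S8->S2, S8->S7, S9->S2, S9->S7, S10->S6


BFS layer-by-layer from S5:
  dist 0: {S5}
  dist 1: {S2, S8}
  dist 2: {S1, S4, S7}
  dist 3: {S0, S3, S6}
  -> S0 reached at distance 3
Shortest path length = 3

3


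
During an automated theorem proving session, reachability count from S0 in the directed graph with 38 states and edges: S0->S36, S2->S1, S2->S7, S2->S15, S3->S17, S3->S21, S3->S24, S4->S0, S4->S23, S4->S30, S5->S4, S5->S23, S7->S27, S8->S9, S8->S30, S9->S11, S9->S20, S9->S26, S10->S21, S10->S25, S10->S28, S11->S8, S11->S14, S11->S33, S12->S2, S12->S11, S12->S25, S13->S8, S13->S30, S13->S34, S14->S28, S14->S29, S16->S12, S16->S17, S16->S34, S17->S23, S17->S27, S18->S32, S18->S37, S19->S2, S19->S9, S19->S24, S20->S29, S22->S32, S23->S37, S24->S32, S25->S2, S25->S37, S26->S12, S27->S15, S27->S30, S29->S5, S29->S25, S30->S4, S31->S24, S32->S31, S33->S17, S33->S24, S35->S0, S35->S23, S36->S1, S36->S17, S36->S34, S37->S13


BFS from S0:
  layer 0: {S0}
  layer 1: {S36}
  layer 2: {S1, S17, S34}
  layer 3: {S23, S27}
  layer 4: {S15, S30, S37}
  layer 5: {S4, S13}
  layer 6: {S8}
  layer 7: {S9}
  layer 8: {S11, S20, S26}
  layer 9: {S12, S14, S29, S33}
  layer 10: {S2, S5, S24, S25, S28}
  layer 11: {S7, S32}
  layer 12: {S31}
Reachable set: {S0, S1, S2, S4, S5, S7, S8, S9, S11, S12, S13, S14, S15, S17, S20, S23, S24, S25, S26, S27, S28, S29, S30, S31, S32, S33, S34, S36, S37}
Count = 29

29


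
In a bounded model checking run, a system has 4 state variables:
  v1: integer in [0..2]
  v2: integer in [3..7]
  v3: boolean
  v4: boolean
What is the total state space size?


State space = product of domain sizes of all variables.
Domain sizes:
  v1 (integer in [0..2]): 3
  v2 (integer in [3..7]): 5
  v3 (boolean): 2
  v4 (boolean): 2
Product = 3 * 5 * 2 * 2 = 60

60


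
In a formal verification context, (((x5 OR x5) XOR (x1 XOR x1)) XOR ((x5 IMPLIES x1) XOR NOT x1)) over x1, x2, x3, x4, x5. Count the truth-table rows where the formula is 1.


Formula: (((x5 OR x5) XOR (x1 XOR x1)) XOR ((x5 IMPLIES x1) XOR NOT x1)) over 5 vars (32 rows)
Evaluate each row (x1, x2, x3, x4, x5 as bits, MSB first):
  row 0 [00000]: (((0 OR 0) XOR (0 XOR 0)) XOR ((0 IMPLIES 0) XOR NOT 0)) -> 0
  row 1 [00001]: (((1 OR 1) XOR (0 XOR 0)) XOR ((1 IMPLIES 0) XOR NOT 0)) -> 0
  row 2 [00010]: (((0 OR 0) XOR (0 XOR 0)) XOR ((0 IMPLIES 0) XOR NOT 0)) -> 0
  row 3 [00011]: (((1 OR 1) XOR (0 XOR 0)) XOR ((1 IMPLIES 0) XOR NOT 0)) -> 0
  row 4 [00100]: (((0 OR 0) XOR (0 XOR 0)) XOR ((0 IMPLIES 0) XOR NOT 0)) -> 0
  row 5 [00101]: (((1 OR 1) XOR (0 XOR 0)) XOR ((1 IMPLIES 0) XOR NOT 0)) -> 0
  row 6 [00110]: (((0 OR 0) XOR (0 XOR 0)) XOR ((0 IMPLIES 0) XOR NOT 0)) -> 0
  row 7 [00111]: (((1 OR 1) XOR (0 XOR 0)) XOR ((1 IMPLIES 0) XOR NOT 0)) -> 0
  row 8 [01000]: (((0 OR 0) XOR (0 XOR 0)) XOR ((0 IMPLIES 0) XOR NOT 0)) -> 0
  row 9 [01001]: (((1 OR 1) XOR (0 XOR 0)) XOR ((1 IMPLIES 0) XOR NOT 0)) -> 0
  row 10 [01010]: (((0 OR 0) XOR (0 XOR 0)) XOR ((0 IMPLIES 0) XOR NOT 0)) -> 0
  row 11 [01011]: (((1 OR 1) XOR (0 XOR 0)) XOR ((1 IMPLIES 0) XOR NOT 0)) -> 0
  row 12 [01100]: (((0 OR 0) XOR (0 XOR 0)) XOR ((0 IMPLIES 0) XOR NOT 0)) -> 0
  row 13 [01101]: (((1 OR 1) XOR (0 XOR 0)) XOR ((1 IMPLIES 0) XOR NOT 0)) -> 0
  row 14 [01110]: (((0 OR 0) XOR (0 XOR 0)) XOR ((0 IMPLIES 0) XOR NOT 0)) -> 0
  row 15 [01111]: (((1 OR 1) XOR (0 XOR 0)) XOR ((1 IMPLIES 0) XOR NOT 0)) -> 0
  row 16 [10000]: (((0 OR 0) XOR (1 XOR 1)) XOR ((0 IMPLIES 1) XOR NOT 1)) -> 1
  row 17 [10001]: (((1 OR 1) XOR (1 XOR 1)) XOR ((1 IMPLIES 1) XOR NOT 1)) -> 0
  row 18 [10010]: (((0 OR 0) XOR (1 XOR 1)) XOR ((0 IMPLIES 1) XOR NOT 1)) -> 1
  row 19 [10011]: (((1 OR 1) XOR (1 XOR 1)) XOR ((1 IMPLIES 1) XOR NOT 1)) -> 0
  row 20 [10100]: (((0 OR 0) XOR (1 XOR 1)) XOR ((0 IMPLIES 1) XOR NOT 1)) -> 1
  row 21 [10101]: (((1 OR 1) XOR (1 XOR 1)) XOR ((1 IMPLIES 1) XOR NOT 1)) -> 0
  row 22 [10110]: (((0 OR 0) XOR (1 XOR 1)) XOR ((0 IMPLIES 1) XOR NOT 1)) -> 1
  row 23 [10111]: (((1 OR 1) XOR (1 XOR 1)) XOR ((1 IMPLIES 1) XOR NOT 1)) -> 0
  row 24 [11000]: (((0 OR 0) XOR (1 XOR 1)) XOR ((0 IMPLIES 1) XOR NOT 1)) -> 1
  row 25 [11001]: (((1 OR 1) XOR (1 XOR 1)) XOR ((1 IMPLIES 1) XOR NOT 1)) -> 0
  row 26 [11010]: (((0 OR 0) XOR (1 XOR 1)) XOR ((0 IMPLIES 1) XOR NOT 1)) -> 1
  row 27 [11011]: (((1 OR 1) XOR (1 XOR 1)) XOR ((1 IMPLIES 1) XOR NOT 1)) -> 0
  row 28 [11100]: (((0 OR 0) XOR (1 XOR 1)) XOR ((0 IMPLIES 1) XOR NOT 1)) -> 1
  row 29 [11101]: (((1 OR 1) XOR (1 XOR 1)) XOR ((1 IMPLIES 1) XOR NOT 1)) -> 0
  row 30 [11110]: (((0 OR 0) XOR (1 XOR 1)) XOR ((0 IMPLIES 1) XOR NOT 1)) -> 1
  row 31 [11111]: (((1 OR 1) XOR (1 XOR 1)) XOR ((1 IMPLIES 1) XOR NOT 1)) -> 0
Full result column, 8 rows per line (x1,x2 fixed per line; x3,x4,x5 runs 000..111 left to right):
  rows 0-7 [x1,x2=00]: 00000000  (ones: 0)
  rows 8-15 [x1,x2=01]: 00000000  (ones: 0)
  rows 16-23 [x1,x2=10]: 10101010  (ones: 4)
  rows 24-31 [x1,x2=11]: 10101010  (ones: 4)
Count of 1-rows = 0+0+4+4 = 8

8


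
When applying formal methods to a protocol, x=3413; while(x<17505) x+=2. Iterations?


Step 1: x goes from 3413 toward 17505 by 2; the body runs while x<17505, so iterations = ceil((bound-start)/step)
Step 2: Distance=14092
Step 3: ceil(14092/2)=7046

7046


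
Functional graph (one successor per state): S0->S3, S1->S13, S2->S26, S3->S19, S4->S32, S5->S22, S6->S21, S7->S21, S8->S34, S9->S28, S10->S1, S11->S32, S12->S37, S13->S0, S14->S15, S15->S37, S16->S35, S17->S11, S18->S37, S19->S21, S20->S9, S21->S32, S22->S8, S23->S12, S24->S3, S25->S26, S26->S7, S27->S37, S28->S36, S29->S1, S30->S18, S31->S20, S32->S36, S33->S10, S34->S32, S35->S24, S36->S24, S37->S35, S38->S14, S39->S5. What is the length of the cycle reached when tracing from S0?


Trace from S0 until a state repeats:
  S0 -> S3 -> S19 -> S21 -> S32 -> S36 -> S24 -> S3
S3 first seen at step 1, revisited at step 7.
Cycle length = 7 - 1 = 6

6


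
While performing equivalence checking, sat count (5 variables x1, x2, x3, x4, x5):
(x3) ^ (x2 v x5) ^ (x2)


CNF with 3 clauses over 5 vars (32 assignments).
An assignment satisfies CNF iff every clause has >=1 true literal.
Check each row (bits = x1,x2,x3,x4,x5; clause T/F shown):
  row 0 [00000]: clauses=FFF -> 0
  row 1 [00001]: clauses=FTF -> 0
  row 2 [00010]: clauses=FFF -> 0
  row 3 [00011]: clauses=FTF -> 0
  row 4 [00100]: clauses=TFF -> 0
  row 5 [00101]: clauses=TTF -> 0
  row 6 [00110]: clauses=TFF -> 0
  row 7 [00111]: clauses=TTF -> 0
  row 8 [01000]: clauses=FTT -> 0
  row 9 [01001]: clauses=FTT -> 0
  row 10 [01010]: clauses=FTT -> 0
  row 11 [01011]: clauses=FTT -> 0
  row 12 [01100]: clauses=TTT -> 1
  row 13 [01101]: clauses=TTT -> 1
  row 14 [01110]: clauses=TTT -> 1
  row 15 [01111]: clauses=TTT -> 1
  row 16 [10000]: clauses=FFF -> 0
  row 17 [10001]: clauses=FTF -> 0
  row 18 [10010]: clauses=FFF -> 0
  row 19 [10011]: clauses=FTF -> 0
  row 20 [10100]: clauses=TFF -> 0
  row 21 [10101]: clauses=TTF -> 0
  row 22 [10110]: clauses=TFF -> 0
  row 23 [10111]: clauses=TTF -> 0
  row 24 [11000]: clauses=FTT -> 0
  row 25 [11001]: clauses=FTT -> 0
  row 26 [11010]: clauses=FTT -> 0
  row 27 [11011]: clauses=FTT -> 0
  row 28 [11100]: clauses=TTT -> 1
  row 29 [11101]: clauses=TTT -> 1
  row 30 [11110]: clauses=TTT -> 1
  row 31 [11111]: clauses=TTT -> 1
Full result column, 8 rows per line (x1,x2 fixed per line; x3,x4,x5 runs 000..111 left to right):
  rows 0-7 [x1,x2=00]: 00000000  (ones: 0)
  rows 8-15 [x1,x2=01]: 00001111  (ones: 4)
  rows 16-23 [x1,x2=10]: 00000000  (ones: 0)
  rows 24-31 [x1,x2=11]: 00001111  (ones: 4)
Satisfying assignments = 0+4+0+4 = 8

8


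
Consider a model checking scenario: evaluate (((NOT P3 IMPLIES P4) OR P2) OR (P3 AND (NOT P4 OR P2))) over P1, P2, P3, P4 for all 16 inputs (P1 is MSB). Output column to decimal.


Formula: (((NOT P3 IMPLIES P4) OR P2) OR (P3 AND (NOT P4 OR P2))) over P1, P2, P3, P4 (16 rows)
Evaluate each row (bits = P1,P2,P3,P4, MSB first):
  row 0 [0000]: (((NOT 0 IMPLIES 0) OR 0) OR (0 AND (NOT 0 OR 0))) -> 0
  row 1 [0001]: (((NOT 0 IMPLIES 1) OR 0) OR (0 AND (NOT 1 OR 0))) -> 1
  row 2 [0010]: (((NOT 1 IMPLIES 0) OR 0) OR (1 AND (NOT 0 OR 0))) -> 1
  row 3 [0011]: (((NOT 1 IMPLIES 1) OR 0) OR (1 AND (NOT 1 OR 0))) -> 1
  row 4 [0100]: (((NOT 0 IMPLIES 0) OR 1) OR (0 AND (NOT 0 OR 1))) -> 1
  row 5 [0101]: (((NOT 0 IMPLIES 1) OR 1) OR (0 AND (NOT 1 OR 1))) -> 1
  row 6 [0110]: (((NOT 1 IMPLIES 0) OR 1) OR (1 AND (NOT 0 OR 1))) -> 1
  row 7 [0111]: (((NOT 1 IMPLIES 1) OR 1) OR (1 AND (NOT 1 OR 1))) -> 1
  row 8 [1000]: (((NOT 0 IMPLIES 0) OR 0) OR (0 AND (NOT 0 OR 0))) -> 0
  row 9 [1001]: (((NOT 0 IMPLIES 1) OR 0) OR (0 AND (NOT 1 OR 0))) -> 1
  row 10 [1010]: (((NOT 1 IMPLIES 0) OR 0) OR (1 AND (NOT 0 OR 0))) -> 1
  row 11 [1011]: (((NOT 1 IMPLIES 1) OR 0) OR (1 AND (NOT 1 OR 0))) -> 1
  row 12 [1100]: (((NOT 0 IMPLIES 0) OR 1) OR (0 AND (NOT 0 OR 1))) -> 1
  row 13 [1101]: (((NOT 0 IMPLIES 1) OR 1) OR (0 AND (NOT 1 OR 1))) -> 1
  row 14 [1110]: (((NOT 1 IMPLIES 0) OR 1) OR (1 AND (NOT 0 OR 1))) -> 1
  row 15 [1111]: (((NOT 1 IMPLIES 1) OR 1) OR (1 AND (NOT 1 OR 1))) -> 1
Full result column, 4 rows per line (P1,P2 fixed per line; P3,P4 runs 00..11 left to right):
  rows 0-3 [P1,P2=00]: 0111  = hex 7
  rows 4-7 [P1,P2=01]: 1111  = hex F
  rows 8-11 [P1,P2=10]: 0111  = hex 7
  rows 12-15 [P1,P2=11]: 1111  = hex F
Output column (row 0 .. row 15) = 0111111101111111
Output column grouped in 4s = 0111 1111 0111 1111 = 0x7F7F
Convert to decimal digit by digit (value = value*16 + digit):
  7 -> 7
  7*16 + 15 (F) = 127
  127*16 + 7 = 2039
  2039*16 + 15 (F) = 32639
Decimal = 32639

32639


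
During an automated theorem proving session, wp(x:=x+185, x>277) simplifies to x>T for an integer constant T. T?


Formula: wp(x:=E, P) = P[E/x] (substitute E for x in postcondition)
Step 1: Postcondition: x>277
Step 2: Substitute x+185 for x: x+185>277
Step 3: Solve for x: x > 277-185 = 92

92


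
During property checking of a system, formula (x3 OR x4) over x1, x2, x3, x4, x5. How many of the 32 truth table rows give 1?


Formula: (x3 OR x4) over 5 vars (32 rows)
Evaluate each row (x1, x2, x3, x4, x5 as bits, MSB first):
  row 0 [00000]: (0 OR 0) -> 0
  row 1 [00001]: (0 OR 0) -> 0
  row 2 [00010]: (0 OR 1) -> 1
  row 3 [00011]: (0 OR 1) -> 1
  row 4 [00100]: (1 OR 0) -> 1
  row 5 [00101]: (1 OR 0) -> 1
  row 6 [00110]: (1 OR 1) -> 1
  row 7 [00111]: (1 OR 1) -> 1
  row 8 [01000]: (0 OR 0) -> 0
  row 9 [01001]: (0 OR 0) -> 0
  row 10 [01010]: (0 OR 1) -> 1
  row 11 [01011]: (0 OR 1) -> 1
  row 12 [01100]: (1 OR 0) -> 1
  row 13 [01101]: (1 OR 0) -> 1
  row 14 [01110]: (1 OR 1) -> 1
  row 15 [01111]: (1 OR 1) -> 1
  row 16 [10000]: (0 OR 0) -> 0
  row 17 [10001]: (0 OR 0) -> 0
  row 18 [10010]: (0 OR 1) -> 1
  row 19 [10011]: (0 OR 1) -> 1
  row 20 [10100]: (1 OR 0) -> 1
  row 21 [10101]: (1 OR 0) -> 1
  row 22 [10110]: (1 OR 1) -> 1
  row 23 [10111]: (1 OR 1) -> 1
  row 24 [11000]: (0 OR 0) -> 0
  row 25 [11001]: (0 OR 0) -> 0
  row 26 [11010]: (0 OR 1) -> 1
  row 27 [11011]: (0 OR 1) -> 1
  row 28 [11100]: (1 OR 0) -> 1
  row 29 [11101]: (1 OR 0) -> 1
  row 30 [11110]: (1 OR 1) -> 1
  row 31 [11111]: (1 OR 1) -> 1
Full result column, 8 rows per line (x1,x2 fixed per line; x3,x4,x5 runs 000..111 left to right):
  rows 0-7 [x1,x2=00]: 00111111  (ones: 6)
  rows 8-15 [x1,x2=01]: 00111111  (ones: 6)
  rows 16-23 [x1,x2=10]: 00111111  (ones: 6)
  rows 24-31 [x1,x2=11]: 00111111  (ones: 6)
Count of 1-rows = 6+6+6+6 = 24

24


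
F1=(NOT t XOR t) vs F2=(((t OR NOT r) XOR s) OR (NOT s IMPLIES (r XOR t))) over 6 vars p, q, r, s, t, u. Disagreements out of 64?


F1 = (NOT t XOR t)
F2 = (((t OR NOT r) XOR s) OR (NOT s IMPLIES (r XOR t)))
Evaluate both on each of 64 rows (bits = p,q,r,s,t,u):
  row 0 [000000]: F1=1 F2=1 -> 0
  row 1 [000001]: F1=1 F2=1 -> 0
  row 2 [000010]: F1=1 F2=1 -> 0
  row 3 [000011]: F1=1 F2=1 -> 0
  row 4 [000100]: F1=1 F2=1 -> 0
  (every remaining row is evaluated the same way; all 64 results are listed next)
Full result column, 8 rows per line (p,q,r fixed per line; s,t,u runs 000..111 left to right):
  rows 0-7 [p,q,r=000]: 00000000  (ones: 0)
  rows 8-15 [p,q,r=001]: 00000000  (ones: 0)
  rows 16-23 [p,q,r=010]: 00000000  (ones: 0)
  rows 24-31 [p,q,r=011]: 00000000  (ones: 0)
  rows 32-39 [p,q,r=100]: 00000000  (ones: 0)
  rows 40-47 [p,q,r=101]: 00000000  (ones: 0)
  rows 48-55 [p,q,r=110]: 00000000  (ones: 0)
  rows 56-63 [p,q,r=111]: 00000000  (ones: 0)
Disagreements = 0+0+0+0+0+0+0+0 = 0

0
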